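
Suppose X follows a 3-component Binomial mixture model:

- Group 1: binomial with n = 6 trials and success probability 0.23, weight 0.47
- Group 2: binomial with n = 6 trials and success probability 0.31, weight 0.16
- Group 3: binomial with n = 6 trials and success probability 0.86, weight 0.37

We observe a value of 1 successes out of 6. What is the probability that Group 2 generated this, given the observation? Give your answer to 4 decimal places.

Posterior ∝ prior × likelihood, so P(k | x) ∝ π_k f_k(x); normalise over all components.
Evaluate each component's likelihood at the observed value:
  L_1 = C(6,1)·0.23^1·0.77^5 = 6·0.23·0.270678 = 0.373536
  L_2 = C(6,1)·0.31^1·0.69^5 = 6·0.31·0.156403 = 0.29091
  L_3 = C(6,1)·0.86^1·0.14^5 = 6·0.86·5.37824e-05 = 0.000277517
Prior × likelihood for each component:
  π_1·L_1 = 0.47 × 0.373536 = 0.175562
  π_2·L_2 = 0.16 × 0.29091 = 0.0465456
  π_3·L_3 = 0.37 × 0.000277517 = 0.000102681
Sum: 0.175562 + 0.0465456 + 0.000102681 = 0.22221
P(Group 2 | 1 successes out of 6) ≈ 0.2095

0.2095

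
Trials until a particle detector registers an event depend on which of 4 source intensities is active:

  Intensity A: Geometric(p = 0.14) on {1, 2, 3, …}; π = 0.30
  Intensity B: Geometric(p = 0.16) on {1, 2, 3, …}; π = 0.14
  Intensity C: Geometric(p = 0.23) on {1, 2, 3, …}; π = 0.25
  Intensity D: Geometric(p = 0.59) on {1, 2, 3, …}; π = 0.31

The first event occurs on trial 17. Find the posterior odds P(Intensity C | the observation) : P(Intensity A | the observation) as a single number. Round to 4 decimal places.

The posterior odds equal the prior odds times the likelihood ratio: (π_i/π_j)·(f_i(x)/f_j(x)).
Component likelihoods at x = 17:
  L_A = 0.0125344
  L_B = 0.00983079
  L_C = 0.0035122
  L_D = 3.76178e-07
0.00087805 / 0.00376032 ≈ 0.2335

0.2335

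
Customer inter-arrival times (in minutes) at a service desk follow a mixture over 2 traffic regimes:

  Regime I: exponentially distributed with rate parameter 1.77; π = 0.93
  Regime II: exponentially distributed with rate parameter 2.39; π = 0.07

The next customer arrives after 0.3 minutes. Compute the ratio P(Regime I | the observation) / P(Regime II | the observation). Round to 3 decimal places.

11.851

The posterior odds equal the prior odds times the likelihood ratio: (w_i/w_j)·(f_i(x)/f_j(x)).
Component likelihoods at x = 0.3 minutes:
  p_I = 1.77·e^(−1.77·0.3) = 1.77·e^(−0.5310) = 1.04079
  p_II = 2.39·e^(−2.39·0.3) = 2.39·e^(−0.7170) = 1.16683
0.967934 / 0.0816783 ≈ 11.851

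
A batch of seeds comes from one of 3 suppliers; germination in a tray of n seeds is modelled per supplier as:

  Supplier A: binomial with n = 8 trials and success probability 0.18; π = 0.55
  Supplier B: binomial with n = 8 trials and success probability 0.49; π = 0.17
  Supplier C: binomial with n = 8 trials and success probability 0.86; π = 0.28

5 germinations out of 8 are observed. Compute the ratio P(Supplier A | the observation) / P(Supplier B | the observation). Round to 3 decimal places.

0.090

The posterior odds equal the prior odds times the likelihood ratio: (π_i/π_j)·(f_i(x)/f_j(x)).
Binomial probabilities:
  p_A = 0.00583435
  p_B = 0.209835
  p_C = 0.0722877
Odds = (0.55/0.17) × (0.00583435/0.209835) = 3.23529 × 0.0278044 ≈ 0.090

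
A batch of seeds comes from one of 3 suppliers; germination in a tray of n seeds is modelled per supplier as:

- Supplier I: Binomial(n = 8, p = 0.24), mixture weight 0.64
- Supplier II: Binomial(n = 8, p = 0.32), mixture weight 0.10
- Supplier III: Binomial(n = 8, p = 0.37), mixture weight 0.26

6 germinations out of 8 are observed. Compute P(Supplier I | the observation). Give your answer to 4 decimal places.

Posterior ∝ prior × likelihood, so P(k | x) ∝ P(Z=k) f_k(x); normalise over all components.
Component likelihoods at x = 6 germinations out of 8:
  f_I = 0.00309067
  f_II = 0.013902
  f_III = 0.0285134
Prior × likelihood for each component:
  P(Z=I)·f_I = 0.64 × 0.00309067 = 0.00197803
  P(Z=II)·f_II = 0.10 × 0.013902 = 0.0013902
  P(Z=III)·f_III = 0.26 × 0.0285134 = 0.00741349
Sum: 0.00197803 + 0.0013902 + 0.00741349 = 0.0107817
P(Supplier I | the observation) ≈ 0.1835

0.1835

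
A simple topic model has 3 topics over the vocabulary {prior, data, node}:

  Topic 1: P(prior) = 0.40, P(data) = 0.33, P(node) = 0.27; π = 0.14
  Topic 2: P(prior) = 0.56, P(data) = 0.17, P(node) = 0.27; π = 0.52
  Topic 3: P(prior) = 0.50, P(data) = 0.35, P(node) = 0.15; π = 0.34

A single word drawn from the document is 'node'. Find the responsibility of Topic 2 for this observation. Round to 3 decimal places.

Posterior ∝ prior × likelihood, so P(k | x) ∝ π_k f_k(x); normalise over all components.
Evaluate each component's likelihood at the observed value:
  p_1 = 0.27
  p_2 = 0.27
  p_3 = 0.15
Weight by the priors:
  π_1·p_1 = 0.14 × 0.27 = 0.0378
  π_2·p_2 = 0.52 × 0.27 = 0.1404
  π_3·p_3 = 0.34 × 0.15 = 0.051
Marginal: 0.0378 + 0.1404 + 0.051 = 0.2292
P(Topic 2 | the observation) ≈ 0.613

0.613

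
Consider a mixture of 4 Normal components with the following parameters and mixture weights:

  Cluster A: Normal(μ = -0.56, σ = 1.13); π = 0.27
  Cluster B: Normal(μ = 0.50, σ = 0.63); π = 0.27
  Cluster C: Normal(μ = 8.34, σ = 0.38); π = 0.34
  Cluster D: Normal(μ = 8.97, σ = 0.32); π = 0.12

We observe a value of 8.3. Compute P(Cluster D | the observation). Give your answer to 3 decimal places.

The responsibility of component k is π_k f_k(x) divided by Σ_j π_j f_j(x).
Component likelihoods at x = 8.3:
  p_A = 1.57883e-14
  p_B = 3.27723e-34
  p_C = 1.04405
  p_D = 0.139262
Multiply by the mixture weights:
  π_A·p_A = 0.27 × 1.57883e-14 = 4.26284e-15
  π_B·p_B = 0.27 × 3.27723e-34 = 8.84853e-35
  π_C·p_C = 0.34 × 1.04405 = 0.354976
  π_D·p_D = 0.12 × 0.139262 = 0.0167114
Normaliser: 4.26284e-15 + 8.84853e-35 + 0.354976 + 0.0167114 = 0.371688
So the posterior for Cluster D is 0.0167114 / 0.371688 ≈ 0.045.

0.045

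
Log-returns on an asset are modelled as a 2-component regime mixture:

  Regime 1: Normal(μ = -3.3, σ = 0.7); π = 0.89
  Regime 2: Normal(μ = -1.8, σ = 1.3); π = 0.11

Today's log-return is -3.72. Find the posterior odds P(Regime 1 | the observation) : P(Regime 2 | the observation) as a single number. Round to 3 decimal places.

The posterior odds equal the prior odds times the likelihood ratio: (P(Z=i)/P(Z=j))·(f_i(x)/f_j(x)).
Component likelihoods at x = -3.72:
  L_1 = (1/(0.7·√(2π)))·exp(−(-3.72−-3.3)²/(2·0.7²)) = 0.569918·exp(-0.18000) = 0.476035
  L_2 = (1/(1.3·√(2π)))·exp(−(-3.72−-1.8)²/(2·1.3²)) = 0.306879·exp(-1.09065) = 0.103111
0.423671 / 0.0113422 ≈ 37.354

37.354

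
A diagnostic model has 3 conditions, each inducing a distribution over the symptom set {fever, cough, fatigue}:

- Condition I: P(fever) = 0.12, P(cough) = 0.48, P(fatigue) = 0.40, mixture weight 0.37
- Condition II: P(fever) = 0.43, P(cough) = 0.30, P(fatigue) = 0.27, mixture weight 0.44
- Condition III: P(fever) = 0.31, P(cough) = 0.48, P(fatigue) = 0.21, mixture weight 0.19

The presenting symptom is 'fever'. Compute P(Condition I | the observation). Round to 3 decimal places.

0.152

Apply Bayes' rule: the posterior for each component is proportional to its prior times its likelihood at x.
Evaluate each component's likelihood at the observed value:
  f_I = 0.12
  f_II = 0.43
  f_III = 0.31
Weight by the priors:
  π_I·f_I = 0.37 × 0.12 = 0.0444
  π_II·f_II = 0.44 × 0.43 = 0.1892
  π_III·f_III = 0.19 × 0.31 = 0.0589
Denominator: 0.0444 + 0.1892 + 0.0589 = 0.2925
So the posterior for Condition I is 0.0444 / 0.2925 ≈ 0.152.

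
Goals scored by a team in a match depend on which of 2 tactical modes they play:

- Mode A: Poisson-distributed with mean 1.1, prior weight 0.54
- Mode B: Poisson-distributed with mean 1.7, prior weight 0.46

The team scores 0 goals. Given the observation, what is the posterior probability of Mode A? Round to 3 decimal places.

P(component k | x) = w_k·f_k(x) / marginal(x), where marginal(x) = Σ_j w_j·f_j(x).
Poisson probabilities:
  p_A = e^(−1.1)·1.1^0/0! = 0.332871
  p_B = e^(−1.7)·1.7^0/0! = 0.182684
Weight by the priors:
  w_A·p_A = 0.54 × 0.332871 = 0.17975
  w_B·p_B = 0.46 × 0.182684 = 0.0840344
Normaliser: 0.17975 + 0.0840344 = 0.263785
Responsibility of Mode A: 0.17975 / 0.263785 ≈ 0.681

0.681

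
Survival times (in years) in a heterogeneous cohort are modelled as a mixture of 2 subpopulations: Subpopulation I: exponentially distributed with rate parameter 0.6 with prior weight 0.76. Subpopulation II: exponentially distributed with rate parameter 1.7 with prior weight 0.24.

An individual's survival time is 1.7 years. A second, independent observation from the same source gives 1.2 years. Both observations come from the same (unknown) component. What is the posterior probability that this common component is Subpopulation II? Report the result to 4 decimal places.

Apply Bayes' rule: the posterior for each component is proportional to its prior times its likelihood at x.
Since both observations come from the same component, the likelihood for component k is f_k(x₁)·f_k(x₂).
  L_I = [0.6·e^(−0.6·1.7) = 0.6·e^(−1.0200) = 0.216357] × [0.292051] = 0.0631873
  L_II = [1.7·e^(−1.7·1.7) = 1.7·e^(−2.8900) = 0.0944796] × [0.221049] = 0.0208846
Weight by the priors:
  π_I·L_I = 0.76 × 0.0631873 = 0.0480224
  π_II·L_II = 0.24 × 0.0208846 = 0.0050123
Denominator: 0.0480224 + 0.0050123 = 0.0530347
P(Subpopulation II | x₁,x₂) = 0.0050123 / 0.0530347 ≈ 0.0945

0.0945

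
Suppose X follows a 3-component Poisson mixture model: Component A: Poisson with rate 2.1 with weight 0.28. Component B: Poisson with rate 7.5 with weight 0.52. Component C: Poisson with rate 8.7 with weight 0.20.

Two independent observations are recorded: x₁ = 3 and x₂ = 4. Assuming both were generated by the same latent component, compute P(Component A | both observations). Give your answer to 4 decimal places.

0.7643

P(component k | x) = w_k·f_k(x) / marginal(x), where marginal(x) = Σ_j w_j·f_j(x).
Since both observations come from the same component, the likelihood for component k is f_k(x₁)·f_k(x₂).
  p_A = [0.189011] × [0.099231] = 0.0187558
  p_B = [0.0388887] × [0.0729164] = 0.00283563
  p_C = [0.0182829] × [0.0397653] = 0.000727023
Weight by the priors:
  w_A·p_A = 0.28 × 0.0187558 = 0.00525163
  w_B·p_B = 0.52 × 0.00283563 = 0.00147453
  w_C·p_C = 0.20 × 0.000727023 = 0.000145405
Marginal: 0.00525163 + 0.00147453 + 0.000145405 = 0.00687156
So the posterior for Component A is 0.00525163 / 0.00687156 ≈ 0.7643.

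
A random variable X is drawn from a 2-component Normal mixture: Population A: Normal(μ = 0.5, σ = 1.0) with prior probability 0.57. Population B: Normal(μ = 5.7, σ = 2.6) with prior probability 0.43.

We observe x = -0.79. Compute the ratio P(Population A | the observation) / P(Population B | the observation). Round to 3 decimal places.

Posterior odds = (π_i f_i(x)) / (π_j f_j(x)); the normalising sum cancels.
Evaluate each component's likelihood at the observed value:
  L_A = (1/(1.0·√(2π)))·exp(−(-0.79−0.5)²/(2·1.0²)) = 0.398942·exp(-0.83205) = 0.173602
  L_B = (1/(2.6·√(2π)))·exp(−(-0.79−5.7)²/(2·2.6²)) = 0.153439·exp(-3.11539) = 0.00680674
0.0989533 / 0.0029269 ≈ 33.808

33.808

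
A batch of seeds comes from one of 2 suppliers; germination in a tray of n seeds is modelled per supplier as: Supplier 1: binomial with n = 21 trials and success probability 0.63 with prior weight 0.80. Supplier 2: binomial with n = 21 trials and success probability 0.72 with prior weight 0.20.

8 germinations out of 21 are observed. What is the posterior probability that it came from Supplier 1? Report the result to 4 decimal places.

0.9809

Apply Bayes' rule: the posterior for each component is proportional to its prior times its likelihood at x.
Binomial probabilities:
  p_1 = C(21,8)·0.63^8·0.37^13 = 203490·0.0248156·2.43569e-06 = 0.0122996
  p_2 = C(21,8)·0.72^8·0.28^13 = 203490·0.0722204·6.50211e-08 = 0.000955559
Weight by the priors:
  P(Z=1)·p_1 = 0.80 × 0.0122996 = 0.00983965
  P(Z=2)·p_2 = 0.20 × 0.000955559 = 0.000191112
Sum: 0.00983965 + 0.000191112 = 0.0100308
P(Supplier 1 | data) ≈ 0.9809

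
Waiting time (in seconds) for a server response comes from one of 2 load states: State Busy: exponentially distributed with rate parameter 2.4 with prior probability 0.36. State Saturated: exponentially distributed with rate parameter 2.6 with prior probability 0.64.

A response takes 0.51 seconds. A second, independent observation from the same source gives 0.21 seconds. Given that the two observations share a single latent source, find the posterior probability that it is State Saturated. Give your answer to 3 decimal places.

0.644

The responsibility of component k is w_k f_k(x) divided by Σ_j w_j f_j(x).
Since both observations come from the same component, the likelihood for component k is f_k(x₁)·f_k(x₂).
  p_Busy = [0.705724] × [1.44986] = 1.0232
  p_Saturated = [0.690397] × [1.50608] = 1.03979
Prior × likelihood for each component:
  w_Busy·p_Busy = 0.36 × 1.0232 = 0.368353
  w_Saturated·p_Saturated = 0.64 × 1.03979 = 0.665468
Denominator: 0.368353 + 0.665468 = 1.03382
Responsibility of State Saturated: 0.665468 / 1.03382 ≈ 0.644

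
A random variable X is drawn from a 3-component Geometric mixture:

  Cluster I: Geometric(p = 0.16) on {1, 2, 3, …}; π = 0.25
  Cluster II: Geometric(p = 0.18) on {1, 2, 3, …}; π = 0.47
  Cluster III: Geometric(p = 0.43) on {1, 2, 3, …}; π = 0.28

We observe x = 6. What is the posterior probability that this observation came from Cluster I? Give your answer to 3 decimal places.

0.302

P(component k | x) = w_k·f_k(x) / marginal(x), where marginal(x) = Σ_j w_j·f_j(x).
Geometric probabilities:
  f_I = 0.0669139
  f_II = 0.0667332
  f_III = 0.0258728
Prior × likelihood for each component:
  w_I·f_I = 0.25 × 0.0669139 = 0.0167285
  w_II·f_II = 0.47 × 0.0667332 = 0.0313646
  w_III·f_III = 0.28 × 0.0258728 = 0.00724437
Sum: 0.0167285 + 0.0313646 + 0.00724437 = 0.0553374
P(Cluster I | x) ≈ 0.302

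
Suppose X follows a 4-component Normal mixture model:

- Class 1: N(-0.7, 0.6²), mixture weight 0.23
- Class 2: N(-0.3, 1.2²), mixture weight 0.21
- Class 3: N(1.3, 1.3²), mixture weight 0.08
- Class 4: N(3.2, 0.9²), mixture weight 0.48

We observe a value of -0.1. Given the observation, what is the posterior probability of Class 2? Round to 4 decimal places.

0.3921

Posterior ∝ prior × likelihood, so P(k | x) ∝ P(Z=k) f_k(x); normalise over all components.
Component likelihoods at x = -0.1:
  f_1 = 0.403285
  f_2 = 0.327866
  f_3 = 0.171841
  f_4 = 0.000533634
Unnormalised posteriors:
  P(Z=1)·f_1 = 0.23 × 0.403285 = 0.0927554
  P(Z=2)·f_2 = 0.21 × 0.327866 = 0.068852
  P(Z=3)·f_3 = 0.08 × 0.171841 = 0.0137473
  P(Z=4)·f_4 = 0.48 × 0.000533634 = 0.000256144
Marginal: 0.0927554 + 0.068852 + 0.0137473 + 0.000256144 = 0.175611
Responsibility of Class 2: 0.068852 / 0.175611 ≈ 0.3921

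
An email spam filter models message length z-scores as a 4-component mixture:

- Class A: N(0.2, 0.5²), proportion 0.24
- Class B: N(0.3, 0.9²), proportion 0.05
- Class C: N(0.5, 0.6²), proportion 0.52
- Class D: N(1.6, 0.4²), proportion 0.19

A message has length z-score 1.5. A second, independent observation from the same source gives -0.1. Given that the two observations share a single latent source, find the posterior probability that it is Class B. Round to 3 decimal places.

Posterior ∝ prior × likelihood, so P(k | x) ∝ π_k f_k(x); normalise over all components.
Since both observations come from the same component, the likelihood for component k is f_k(x₁)·f_k(x₂).
  L_A = [0.0271659] × [0.666449] = 0.0181047
  L_B = [0.182233] × [0.401582] = 0.0731817
  L_C = [0.165795] × [0.403285] = 0.0668627
  L_D = [0.96667] × [0.000119297] = 0.00011532
Weight by the priors:
  π_A·L_A = 0.24 × 0.0181047 = 0.00434513
  π_B·L_B = 0.05 × 0.0731817 = 0.00365908
  π_C·L_C = 0.52 × 0.0668627 = 0.0347686
  π_D·L_D = 0.19 × 0.00011532 = 2.19109e-05
Normaliser: 0.00434513 + 0.00365908 + 0.0347686 + 2.19109e-05 = 0.0427947
So the posterior for Class B is 0.00365908 / 0.0427947 ≈ 0.086.

0.086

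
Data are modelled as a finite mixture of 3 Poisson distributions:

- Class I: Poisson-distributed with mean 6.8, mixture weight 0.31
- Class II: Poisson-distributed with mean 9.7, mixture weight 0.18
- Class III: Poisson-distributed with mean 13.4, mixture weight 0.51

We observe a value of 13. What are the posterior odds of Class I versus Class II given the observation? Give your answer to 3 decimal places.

Only the two components matter; the odds are (P(Z=i) f_i(x)) / (P(Z=j) f_j(x)).
Component likelihoods at x = 13:
  f_I = e^(−6.8)·6.8^13/13! = 0.0118887
  f_II = e^(−9.7)·9.7^13/13! = 0.0662363
  f_III = e^(−13.4)·13.4^13/13! = 0.109279
Odds = (0.31/0.18) × (0.0118887/0.0662363) = 1.72222 × 0.179489 ≈ 0.309

0.309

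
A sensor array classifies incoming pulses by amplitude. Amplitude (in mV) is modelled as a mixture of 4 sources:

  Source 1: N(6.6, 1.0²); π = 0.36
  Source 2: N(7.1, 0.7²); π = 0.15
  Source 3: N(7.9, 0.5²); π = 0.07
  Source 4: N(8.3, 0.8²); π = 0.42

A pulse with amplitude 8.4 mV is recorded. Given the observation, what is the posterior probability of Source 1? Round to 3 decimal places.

0.100

P(component k | x) = π_k·f_k(x) / marginal(x), where marginal(x) = Σ_j π_j·f_j(x).
Evaluate each component's likelihood at the observed value:
  L_1 = (1/(1.0·√(2π)))·exp(−(8.4−6.6)²/(2·1.0²)) = 0.398942·exp(-1.62000) = 0.0789502
  L_2 = (1/(0.7·√(2π)))·exp(−(8.4−7.1)²/(2·0.7²)) = 0.569918·exp(-1.72449) = 0.101596
  L_3 = (1/(0.5·√(2π)))·exp(−(8.4−7.9)²/(2·0.5²)) = 0.797885·exp(-0.50000) = 0.483941
  L_4 = (1/(0.8·√(2π)))·exp(−(8.4−8.3)²/(2·0.8²)) = 0.498678·exp(-0.00781) = 0.494797
Unnormalised posteriors:
  π_1·L_1 = 0.36 × 0.0789502 = 0.0284221
  π_2·L_2 = 0.15 × 0.101596 = 0.0152394
  π_3·L_3 = 0.07 × 0.483941 = 0.0338759
  π_4·L_4 = 0.42 × 0.494797 = 0.207815
Normaliser: 0.0284221 + 0.0152394 + 0.0338759 + 0.207815 = 0.285352
So the posterior for Source 1 is 0.0284221 / 0.285352 ≈ 0.100.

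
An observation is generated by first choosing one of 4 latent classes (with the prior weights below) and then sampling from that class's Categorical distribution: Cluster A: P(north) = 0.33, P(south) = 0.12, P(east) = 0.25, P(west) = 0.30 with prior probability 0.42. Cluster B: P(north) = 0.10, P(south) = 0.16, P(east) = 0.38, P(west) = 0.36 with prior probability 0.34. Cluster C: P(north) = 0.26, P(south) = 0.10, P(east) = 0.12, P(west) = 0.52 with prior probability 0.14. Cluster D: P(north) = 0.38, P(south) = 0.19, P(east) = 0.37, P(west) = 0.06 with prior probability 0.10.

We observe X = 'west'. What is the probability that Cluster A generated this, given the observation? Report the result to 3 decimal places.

P(component k | x) = w_k·f_k(x) / marginal(x), where marginal(x) = Σ_j w_j·f_j(x).
Component likelihoods at x = 'west':
  f_A = P(west | comp) = 0.30
  f_B = P(west | comp) = 0.36
  f_C = P(west | comp) = 0.52
  f_D = P(west | comp) = 0.06
Multiply by the mixture weights:
  w_A·f_A = 0.42 × 0.3 = 0.126
  w_B·f_B = 0.34 × 0.36 = 0.1224
  w_C·f_C = 0.14 × 0.52 = 0.0728
  w_D·f_D = 0.10 × 0.06 = 0.006
Evidence: 0.126 + 0.1224 + 0.0728 + 0.006 = 0.3272
So the posterior for Cluster A is 0.126 / 0.3272 ≈ 0.385.

0.385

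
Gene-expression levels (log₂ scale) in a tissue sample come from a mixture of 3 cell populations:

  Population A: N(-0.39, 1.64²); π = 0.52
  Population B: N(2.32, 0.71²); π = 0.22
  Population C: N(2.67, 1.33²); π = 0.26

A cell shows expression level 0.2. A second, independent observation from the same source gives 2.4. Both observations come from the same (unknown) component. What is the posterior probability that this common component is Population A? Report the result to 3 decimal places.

0.581

The responsibility of component k is π_k f_k(x) divided by Σ_j π_j f_j(x).
Since both observations come from the same component, the likelihood for component k is f_k(x₁)·f_k(x₂).
  f_A = [(1/(1.64·√(2π)))·exp(−(0.2−-0.39)²/(2·1.64²)) = 0.243257·exp(-0.06471) = 0.228014] × [0.0572282] = 0.0130488
  f_B = [(1/(0.71·√(2π)))·exp(−(0.2−2.32)²/(2·0.71²)) = 0.561891·exp(-4.45785) = 0.00651079] × [0.558335] = 0.0036352
  f_C = [(1/(1.33·√(2π)))·exp(−(0.2−2.67)²/(2·1.33²)) = 0.299957·exp(-1.72449) = 0.0534715] × [0.293839] = 0.015712
Prior × likelihood for each component:
  π_A·f_A = 0.52 × 0.0130488 = 0.0067854
  π_B·f_B = 0.22 × 0.0036352 = 0.000799745
  π_C·f_C = 0.26 × 0.015712 = 0.00408512
Marginal: 0.0067854 + 0.000799745 + 0.00408512 = 0.0116703
P(Population A | x₁,x₂) ≈ 0.581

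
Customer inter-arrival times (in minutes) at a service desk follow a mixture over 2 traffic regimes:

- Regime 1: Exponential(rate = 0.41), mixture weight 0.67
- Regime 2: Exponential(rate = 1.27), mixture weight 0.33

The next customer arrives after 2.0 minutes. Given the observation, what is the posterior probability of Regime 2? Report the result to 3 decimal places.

P(component k | x) = w_k·f_k(x) / marginal(x), where marginal(x) = Σ_j w_j·f_j(x).
Exponential densities:
  p_1 = 0.41·e^(−0.41·2.0) = 0.41·e^(−0.8200) = 0.180577
  p_2 = 1.27·e^(−1.27·2.0) = 1.27·e^(−2.5400) = 0.10016
Weight by the priors:
  w_1·p_1 = 0.67 × 0.180577 = 0.120987
  w_2·p_2 = 0.33 × 0.10016 = 0.0330529
Denominator: 0.120987 + 0.0330529 = 0.154039
So the posterior for Regime 2 is 0.0330529 / 0.154039 ≈ 0.215.

0.215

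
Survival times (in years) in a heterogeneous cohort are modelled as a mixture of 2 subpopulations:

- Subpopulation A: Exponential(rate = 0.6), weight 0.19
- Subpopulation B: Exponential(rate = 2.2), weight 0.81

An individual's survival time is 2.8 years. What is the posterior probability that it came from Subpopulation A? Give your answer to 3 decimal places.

0.850

Posterior ∝ prior × likelihood, so P(k | x) ∝ π_k f_k(x); normalise over all components.
Component likelihoods at x = 2.8 years:
  f_A = 0.6·e^(−0.6·2.8) = 0.6·e^(−1.6800) = 0.111824
  f_B = 2.2·e^(−2.2·2.8) = 2.2·e^(−6.1600) = 0.00464696
Multiply by the mixture weights:
  π_A·f_A = 0.19 × 0.111824 = 0.0212466
  π_B·f_B = 0.81 × 0.00464696 = 0.00376404
Sum: 0.0212466 + 0.00376404 = 0.0250107
Responsibility of Subpopulation A: 0.0212466 / 0.0250107 ≈ 0.850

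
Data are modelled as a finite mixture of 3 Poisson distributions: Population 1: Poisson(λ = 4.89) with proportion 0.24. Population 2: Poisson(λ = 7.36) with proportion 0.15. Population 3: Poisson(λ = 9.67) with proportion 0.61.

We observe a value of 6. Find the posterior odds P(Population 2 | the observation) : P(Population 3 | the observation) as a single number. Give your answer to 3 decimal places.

0.482

Only the two components matter; the odds are (w_i f_i(x)) / (w_j f_j(x)).
Component likelihoods at x = 6:
  L_1 = e^(−4.89)·4.89^6/6! = 0.14283
  L_2 = e^(−7.36)·7.36^6/6! = 0.140452
  L_3 = e^(−9.67)·9.67^6/6! = 0.0717131
0.0210678 / 0.043745 ≈ 0.482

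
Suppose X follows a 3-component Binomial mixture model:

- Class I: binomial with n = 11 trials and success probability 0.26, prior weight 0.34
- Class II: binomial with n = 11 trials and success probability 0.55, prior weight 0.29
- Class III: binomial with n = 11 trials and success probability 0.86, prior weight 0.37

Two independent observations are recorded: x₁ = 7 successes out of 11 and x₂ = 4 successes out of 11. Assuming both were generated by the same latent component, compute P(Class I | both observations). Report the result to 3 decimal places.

0.068

P(component k | x) = π_k·f_k(x) / marginal(x), where marginal(x) = Σ_j π_j·f_j(x).
Since both observations come from the same component, the likelihood for component k is f_k(x₁)·f_k(x₂).
  f_I = [C(11,7)·0.26^7·0.74^4 = 330·8.03181e-05·0.299866 = 0.00794793] × [0.183244] = 0.00145641
  f_II = [C(11,7)·0.55^7·0.45^4 = 330·0.0152244·0.0410062 = 0.206017] × [0.112837] = 0.0232464
  f_III = [C(11,7)·0.86^7·0.14^4 = 330·0.347928·0.00038416 = 0.0441078] × [0.000190285] = 8.39304e-06
Prior × likelihood for each component:
  π_I·f_I = 0.34 × 0.00145641 = 0.000495179
  π_II·f_II = 0.29 × 0.0232464 = 0.00674145
  π_III·f_III = 0.37 × 8.39304e-06 = 3.10542e-06
Evidence: 0.000495179 + 0.00674145 + 3.10542e-06 = 0.00723973
P(Class I | data) = 0.000495179 / 0.00723973 ≈ 0.068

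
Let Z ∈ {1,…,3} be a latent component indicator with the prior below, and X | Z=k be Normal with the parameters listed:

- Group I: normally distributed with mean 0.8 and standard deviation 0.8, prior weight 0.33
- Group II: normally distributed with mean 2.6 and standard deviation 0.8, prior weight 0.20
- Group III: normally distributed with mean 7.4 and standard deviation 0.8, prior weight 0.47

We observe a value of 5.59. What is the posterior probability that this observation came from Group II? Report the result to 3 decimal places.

0.005

Apply Bayes' rule: the posterior for each component is proportional to its prior times its likelihood at x.
Component likelihoods at x = 5.59:
  p_I = (1/(0.8·√(2π)))·exp(−(5.59−0.8)²/(2·0.8²)) = 0.498678·exp(-17.92508) = 8.18573e-09
  p_II = (1/(0.8·√(2π)))·exp(−(5.59−2.6)²/(2·0.8²)) = 0.498678·exp(-6.98445) = 0.00046186
  p_III = (1/(0.8·√(2π)))·exp(−(5.59−7.4)²/(2·0.8²)) = 0.498678·exp(-2.55945) = 0.0385712
Multiply by the mixture weights:
  P(Z=I)·p_I = 0.33 × 8.18573e-09 = 2.70129e-09
  P(Z=II)·p_II = 0.20 × 0.00046186 = 9.23721e-05
  P(Z=III)·p_III = 0.47 × 0.0385712 = 0.0181285
Denominator: 2.70129e-09 + 9.23721e-05 + 0.0181285 = 0.0182209
P(Group II | the observation) = 9.23721e-05 / 0.0182209 ≈ 0.005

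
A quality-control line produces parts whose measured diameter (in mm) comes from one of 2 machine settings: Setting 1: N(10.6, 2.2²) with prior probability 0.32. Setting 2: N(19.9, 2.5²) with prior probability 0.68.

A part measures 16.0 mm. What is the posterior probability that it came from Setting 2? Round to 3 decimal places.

Apply Bayes' rule: the posterior for each component is proportional to its prior times its likelihood at x.
Normal densities:
  L_1 = (1/(2.2·√(2π)))·exp(−(16.0−10.6)²/(2·2.2²)) = 0.181337·exp(-3.01240) = 0.00891703
  L_2 = (1/(2.5·√(2π)))·exp(−(16.0−19.9)²/(2·2.5²)) = 0.159577·exp(-1.21680) = 0.0472629
Unnormalised posteriors:
  π_1·L_1 = 0.32 × 0.00891703 = 0.00285345
  π_2·L_2 = 0.68 × 0.0472629 = 0.0321388
Normaliser: 0.00285345 + 0.0321388 = 0.0349922
Responsibility of Setting 2: 0.0321388 / 0.0349922 ≈ 0.918

0.918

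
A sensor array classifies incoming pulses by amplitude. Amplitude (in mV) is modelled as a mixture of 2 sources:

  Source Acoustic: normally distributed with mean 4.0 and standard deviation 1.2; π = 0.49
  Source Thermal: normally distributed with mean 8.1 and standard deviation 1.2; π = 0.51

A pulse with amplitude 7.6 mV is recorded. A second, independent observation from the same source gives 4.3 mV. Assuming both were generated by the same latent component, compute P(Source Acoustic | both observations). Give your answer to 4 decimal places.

Posterior ∝ prior × likelihood, so P(k | x) ∝ π_k f_k(x); normalise over all components.
Since both observations come from the same component, the likelihood for component k is f_k(x₁)·f_k(x₂).
  f_Acoustic = [0.00369321] × [0.322223] = 0.00119004
  f_Thermal = [0.30481] × [0.00220915] = 0.000673371
Unnormalised posteriors:
  π_Acoustic·f_Acoustic = 0.49 × 0.00119004 = 0.000583119
  π_Thermal·f_Thermal = 0.51 × 0.000673371 = 0.000343419
Marginal: 0.000583119 + 0.000343419 = 0.000926538
Responsibility of Source Acoustic: 0.000583119 / 0.000926538 ≈ 0.6294

0.6294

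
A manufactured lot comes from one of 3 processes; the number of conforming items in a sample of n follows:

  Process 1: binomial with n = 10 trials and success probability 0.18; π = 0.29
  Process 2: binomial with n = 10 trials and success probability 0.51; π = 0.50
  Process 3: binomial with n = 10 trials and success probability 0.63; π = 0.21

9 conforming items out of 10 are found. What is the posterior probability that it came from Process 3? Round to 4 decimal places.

Posterior ∝ prior × likelihood, so P(k | x) ∝ π_k f_k(x); normalise over all components.
Binomial probabilities:
  p_1 = C(10,9)·0.18^9·0.82^1 = 10·1.98359e-07·0.82 = 1.62655e-06
  p_2 = C(10,9)·0.51^9·0.49^1 = 10·0.00233417·0.49 = 0.0114374
  p_3 = C(10,9)·0.63^9·0.37^1 = 10·0.0156338·0.37 = 0.0578451
Multiply by the mixture weights:
  π_1·p_1 = 0.29 × 1.62655e-06 = 4.71698e-07
  π_2·p_2 = 0.50 × 0.0114374 = 0.0057187
  π_3·p_3 = 0.21 × 0.0578451 = 0.0121475
Denominator: 4.71698e-07 + 0.0057187 + 0.0121475 = 0.0178666
So the posterior for Process 3 is 0.0121475 / 0.0178666 ≈ 0.6799.

0.6799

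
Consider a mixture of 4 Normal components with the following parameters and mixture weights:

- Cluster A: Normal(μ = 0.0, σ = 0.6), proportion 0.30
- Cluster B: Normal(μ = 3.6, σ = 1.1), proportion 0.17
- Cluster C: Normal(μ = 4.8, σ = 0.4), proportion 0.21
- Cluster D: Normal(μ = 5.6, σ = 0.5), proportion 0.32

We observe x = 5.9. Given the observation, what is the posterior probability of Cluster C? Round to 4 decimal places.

P(component k | x) = π_k·f_k(x) / marginal(x), where marginal(x) = Σ_j π_j·f_j(x).
Component likelihoods at x = 5.9:
  f_A = (1/(0.6·√(2π)))·exp(−(5.9−0.0)²/(2·0.6²)) = 0.664904·exp(-48.34722) = 6.69618e-22
  f_B = (1/(1.1·√(2π)))·exp(−(5.9−3.6)²/(2·1.1²)) = 0.362675·exp(-2.18595) = 0.0407541
  f_C = (1/(0.4·√(2π)))·exp(−(5.9−4.8)²/(2·0.4²)) = 0.997356·exp(-3.78125) = 0.0227339
  f_D = (1/(0.5·√(2π)))·exp(−(5.9−5.6)²/(2·0.5²)) = 0.797885·exp(-0.18000) = 0.666449
Prior × likelihood for each component:
  π_A·f_A = 0.30 × 6.69618e-22 = 2.00885e-22
  π_B·f_B = 0.17 × 0.0407541 = 0.00692819
  π_C·f_C = 0.21 × 0.0227339 = 0.00477412
  π_D·f_D = 0.32 × 0.666449 = 0.213264
Sum: 2.00885e-22 + 0.00692819 + 0.00477412 + 0.213264 = 0.224966
So the posterior for Cluster C is 0.00477412 / 0.224966 ≈ 0.0212.

0.0212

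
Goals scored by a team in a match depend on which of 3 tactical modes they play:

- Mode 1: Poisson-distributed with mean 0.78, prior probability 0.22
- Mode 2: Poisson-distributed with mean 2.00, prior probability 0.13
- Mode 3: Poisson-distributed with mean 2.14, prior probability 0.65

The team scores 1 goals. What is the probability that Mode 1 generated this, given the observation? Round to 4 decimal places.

The responsibility of component k is P(Z=k) f_k(x) divided by Σ_j P(Z=j) f_j(x).
Evaluate each component's likelihood at the observed value:
  p_1 = 0.357557
  p_2 = 0.270671
  p_3 = 0.251781
Prior × likelihood for each component:
  P(Z=1)·p_1 = 0.22 × 0.357557 = 0.0786625
  P(Z=2)·p_2 = 0.13 × 0.270671 = 0.0351872
  P(Z=3)·p_3 = 0.65 × 0.251781 = 0.163658
Evidence: 0.0786625 + 0.0351872 + 0.163658 = 0.277508
So the posterior for Mode 1 is 0.0786625 / 0.277508 ≈ 0.2835.

0.2835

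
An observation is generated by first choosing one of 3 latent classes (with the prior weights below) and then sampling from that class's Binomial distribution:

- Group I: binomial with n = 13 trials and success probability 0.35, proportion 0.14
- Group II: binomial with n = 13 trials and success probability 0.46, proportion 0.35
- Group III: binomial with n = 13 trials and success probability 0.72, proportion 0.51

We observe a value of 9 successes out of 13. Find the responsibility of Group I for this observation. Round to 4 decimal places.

Posterior ∝ prior × likelihood, so P(k | x) ∝ π_k f_k(x); normalise over all components.
Evaluate each component's likelihood at the observed value:
  L_I = 0.0100594
  L_II = 0.0560663
  L_III = 0.228523
Unnormalised posteriors:
  π_I·L_I = 0.14 × 0.0100594 = 0.00140832
  π_II·L_II = 0.35 × 0.0560663 = 0.0196232
  π_III·L_III = 0.51 × 0.228523 = 0.116547
Evidence: 0.00140832 + 0.0196232 + 0.116547 = 0.137578
Responsibility of Group I: 0.00140832 / 0.137578 ≈ 0.0102

0.0102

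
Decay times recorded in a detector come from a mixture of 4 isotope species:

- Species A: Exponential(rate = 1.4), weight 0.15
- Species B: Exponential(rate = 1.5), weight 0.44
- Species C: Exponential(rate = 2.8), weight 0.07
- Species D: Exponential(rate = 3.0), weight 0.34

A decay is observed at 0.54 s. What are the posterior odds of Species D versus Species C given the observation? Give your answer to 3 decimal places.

4.671

Since P(k|x) ∝ π_k f_k(x), the posterior odds are π_i f_i(x) / (π_j f_j(x)).
Evaluate each component's likelihood at the observed value:
  p_A = 0.657357
  p_B = 0.667287
  p_C = 0.617312
  p_D = 0.593696
Posterior odds = (π_D·p_D) / (π_C·p_C) = (0.34·0.593696) / (0.07·0.617312) = 0.201857 / 0.0432118 ≈ 4.671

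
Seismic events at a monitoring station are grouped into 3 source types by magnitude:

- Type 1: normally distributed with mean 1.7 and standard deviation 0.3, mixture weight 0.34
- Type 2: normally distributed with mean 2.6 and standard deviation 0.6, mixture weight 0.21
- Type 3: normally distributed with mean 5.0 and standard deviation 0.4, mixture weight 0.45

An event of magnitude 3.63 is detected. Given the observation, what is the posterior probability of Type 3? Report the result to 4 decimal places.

0.0383

P(component k | x) = w_k·f_k(x) / marginal(x), where marginal(x) = Σ_j w_j·f_j(x).
Evaluate each component's likelihood at the observed value:
  p_1 = (1/(0.3·√(2π)))·exp(−(3.63−1.7)²/(2·0.3²)) = 1.329808·exp(-20.69389) = 1.36945e-09
  p_2 = (1/(0.6·√(2π)))·exp(−(3.63−2.6)²/(2·0.6²)) = 0.664904·exp(-1.47347) = 0.152348
  p_3 = (1/(0.4·√(2π)))·exp(−(3.63−5.0)²/(2·0.4²)) = 0.997356·exp(-5.86531) = 0.00282864
Unnormalised posteriors:
  w_1·p_1 = 0.34 × 1.36945e-09 = 4.65614e-10
  w_2·p_2 = 0.21 × 0.152348 = 0.0319932
  w_3·p_3 = 0.45 × 0.00282864 = 0.00127289
Denominator: 4.65614e-10 + 0.0319932 + 0.00127289 = 0.0332661
P(Type 3 | the observation) = 0.00127289 / 0.0332661 ≈ 0.0383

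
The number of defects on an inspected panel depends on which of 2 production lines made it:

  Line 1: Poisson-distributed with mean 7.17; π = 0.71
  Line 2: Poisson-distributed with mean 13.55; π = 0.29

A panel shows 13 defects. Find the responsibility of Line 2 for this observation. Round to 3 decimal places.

0.731

Apply Bayes' rule: the posterior for each component is proportional to its prior times its likelihood at x.
Evaluate each component's likelihood at the observed value:
  f_1 = e^(−7.17)·7.17^13/13! = 0.0163522
  f_2 = e^(−13.55)·13.55^13/13! = 0.108703
Unnormalised posteriors:
  w_1·f_1 = 0.71 × 0.0163522 = 0.0116101
  w_2·f_2 = 0.29 × 0.108703 = 0.0315238
Marginal: 0.0116101 + 0.0315238 = 0.0431339
Responsibility of Line 2: 0.0315238 / 0.0431339 ≈ 0.731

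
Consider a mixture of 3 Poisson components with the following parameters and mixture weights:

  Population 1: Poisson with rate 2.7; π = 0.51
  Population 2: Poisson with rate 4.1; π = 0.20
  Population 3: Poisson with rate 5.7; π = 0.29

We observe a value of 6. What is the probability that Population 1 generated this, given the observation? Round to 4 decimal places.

By Bayes' theorem, P(k | x) = π_k f_k(x) / Σ_j π_j f_j(x).
Evaluate each component's likelihood at the observed value:
  p_1 = e^(−2.7)·2.7^6/6! = 0.0361622
  p_2 = e^(−4.1)·4.1^6/6! = 0.109336
  p_3 = e^(−5.7)·5.7^6/6! = 0.159382
Weight by the priors:
  π_1·p_1 = 0.51 × 0.0361622 = 0.0184427
  π_2·p_2 = 0.20 × 0.109336 = 0.0218672
  π_3·p_3 = 0.29 × 0.159382 = 0.0462207
Denominator: 0.0184427 + 0.0218672 + 0.0462207 = 0.0865306
Responsibility of Population 1: 0.0184427 / 0.0865306 ≈ 0.2131

0.2131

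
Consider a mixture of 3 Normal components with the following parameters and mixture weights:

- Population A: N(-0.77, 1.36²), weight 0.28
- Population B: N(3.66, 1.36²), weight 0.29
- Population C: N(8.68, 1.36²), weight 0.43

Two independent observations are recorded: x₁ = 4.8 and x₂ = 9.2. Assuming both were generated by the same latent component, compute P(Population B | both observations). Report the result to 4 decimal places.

Posterior ∝ prior × likelihood, so P(k | x) ∝ π_k f_k(x); normalise over all components.
Since both observations come from the same component, the likelihood for component k is f_k(x₁)·f_k(x₂).
  p_A = [6.68309e-05] × [6.27306e-13] = 4.19235e-17
  p_B = [0.206441] × [7.3132e-05] = 1.50974e-05
  p_C = [0.0050113] × [0.272663] = 0.00136639
Multiply by the mixture weights:
  π_A·p_A = 0.28 × 4.19235e-17 = 1.17386e-17
  π_B·p_B = 0.29 × 1.50974e-05 = 4.37825e-06
  π_C·p_C = 0.43 × 0.00136639 = 0.000587549
Normaliser: 1.17386e-17 + 4.37825e-06 + 0.000587549 = 0.000591928
Responsibility of Population B: 4.37825e-06 / 0.000591928 ≈ 0.0074

0.0074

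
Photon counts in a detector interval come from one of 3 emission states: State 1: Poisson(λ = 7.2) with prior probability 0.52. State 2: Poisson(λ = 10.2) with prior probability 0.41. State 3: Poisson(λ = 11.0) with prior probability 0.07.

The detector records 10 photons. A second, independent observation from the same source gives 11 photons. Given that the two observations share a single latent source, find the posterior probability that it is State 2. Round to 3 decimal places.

By Bayes' theorem, P(k | x) = π_k f_k(x) / Σ_j π_j f_j(x).
Since both observations come from the same component, the likelihood for component k is f_k(x₁)·f_k(x₂).
  f_1 = [0.0770268] × [0.0504175] = 0.0038835
  f_2 = [0.124863] × [0.115782] = 0.014457
  f_3 = [0.119378] × [0.119378] = 0.0142511
Weight by the priors:
  π_1·f_1 = 0.52 × 0.0038835 = 0.00201942
  π_2·f_2 = 0.41 × 0.014457 = 0.00592736
  π_3·f_3 = 0.07 × 0.0142511 = 0.000997578
Evidence: 0.00201942 + 0.00592736 + 0.000997578 = 0.00894436
Responsibility of State 2: 0.00592736 / 0.00894436 ≈ 0.663

0.663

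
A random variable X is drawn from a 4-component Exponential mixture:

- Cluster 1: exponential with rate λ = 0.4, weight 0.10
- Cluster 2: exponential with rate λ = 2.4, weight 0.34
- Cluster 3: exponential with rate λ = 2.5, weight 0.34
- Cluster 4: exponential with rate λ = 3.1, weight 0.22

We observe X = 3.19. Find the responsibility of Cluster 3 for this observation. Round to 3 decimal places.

Posterior ∝ prior × likelihood, so P(k | x) ∝ π_k f_k(x); normalise over all components.
Component likelihoods at x = 3.19:
  L_1 = 0.111661
  L_2 = 0.00113567
  L_3 = 0.000859887
  L_4 = 0.000157262
Weight by the priors:
  π_1·L_1 = 0.10 × 0.111661 = 0.0111661
  π_2·L_2 = 0.34 × 0.00113567 = 0.000386128
  π_3·L_3 = 0.34 × 0.000859887 = 0.000292362
  π_4·L_4 = 0.22 × 0.000157262 = 3.45976e-05
Evidence: 0.0111661 + 0.000386128 + 0.000292362 + 3.45976e-05 = 0.0118792
So the posterior for Cluster 3 is 0.000292362 / 0.0118792 ≈ 0.025.

0.025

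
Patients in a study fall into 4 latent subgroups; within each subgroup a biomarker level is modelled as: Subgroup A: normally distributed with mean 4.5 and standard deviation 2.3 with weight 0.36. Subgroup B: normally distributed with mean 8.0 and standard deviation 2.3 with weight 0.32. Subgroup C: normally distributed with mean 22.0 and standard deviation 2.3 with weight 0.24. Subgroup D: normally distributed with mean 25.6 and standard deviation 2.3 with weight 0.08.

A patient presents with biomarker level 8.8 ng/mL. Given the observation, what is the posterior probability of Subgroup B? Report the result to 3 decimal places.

0.828

Apply Bayes' rule: the posterior for each component is proportional to its prior times its likelihood at x.
Component likelihoods at x = 8.8 ng/mL:
  f_A = 0.0302129
  f_B = 0.163272
  f_C = 1.22143e-08
  f_D = 4.5042e-13
Multiply by the mixture weights:
  π_A·f_A = 0.36 × 0.0302129 = 0.0108767
  π_B·f_B = 0.32 × 0.163272 = 0.052247
  π_C·f_C = 0.24 × 1.22143e-08 = 2.93144e-09
  π_D·f_D = 0.08 × 4.5042e-13 = 3.60336e-14
Normaliser: 0.0108767 + 0.052247 + 2.93144e-09 + 3.60336e-14 = 0.0631236
Responsibility of Subgroup B: 0.052247 / 0.0631236 ≈ 0.828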